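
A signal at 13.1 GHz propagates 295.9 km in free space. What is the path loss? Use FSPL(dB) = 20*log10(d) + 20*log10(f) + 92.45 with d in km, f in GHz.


20*log10(295.9) = 49.42
20*log10(13.1) = 22.35
FSPL = 164.2 dB

164.2 dB


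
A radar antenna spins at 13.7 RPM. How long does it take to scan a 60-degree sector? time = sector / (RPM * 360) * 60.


t = 60 / (13.7 * 360) * 60 = 0.73 s

0.73 s


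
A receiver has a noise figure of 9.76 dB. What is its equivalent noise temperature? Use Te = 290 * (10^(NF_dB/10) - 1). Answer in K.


NF_lin = 10^(9.76/10) = 9.462372
Te = 290 * (9.462372 - 1) = 2454.1 K

2454.1 K


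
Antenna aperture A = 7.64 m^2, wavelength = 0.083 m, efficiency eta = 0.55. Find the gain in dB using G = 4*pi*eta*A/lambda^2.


G_linear = 4*pi*0.55*7.64/0.083^2 = 7664.96
G_dB = 10*log10(7664.96) = 38.8 dB

38.8 dB


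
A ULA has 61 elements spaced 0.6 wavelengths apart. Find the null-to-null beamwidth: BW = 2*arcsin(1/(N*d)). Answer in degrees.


1/(N*d) = 1/(61*0.6) = 0.027322
BW = 2*arcsin(0.027322) = 3.1 degrees

3.1 degrees


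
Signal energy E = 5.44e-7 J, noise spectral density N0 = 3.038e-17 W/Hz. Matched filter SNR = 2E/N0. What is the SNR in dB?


SNR_lin = 2 * 5.44e-7 / 3.038e-17 = 3.581e10
SNR_dB = 10*log10(3.581e10) = 105.5 dB

105.5 dB


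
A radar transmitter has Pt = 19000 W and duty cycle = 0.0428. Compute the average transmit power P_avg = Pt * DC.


P_avg = 19000 * 0.0428 = 813.2 W

813.2 W


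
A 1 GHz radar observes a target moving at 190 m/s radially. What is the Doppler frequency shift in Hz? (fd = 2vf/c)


fd = 2 * 190 * 1000000000.0 / 3e8 = 1266.7 Hz

1266.7 Hz


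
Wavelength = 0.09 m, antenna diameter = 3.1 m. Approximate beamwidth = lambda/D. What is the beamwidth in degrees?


BW_rad = 0.09 / 3.1 = 0.029032
BW_deg = 1.66 degrees

1.66 degrees


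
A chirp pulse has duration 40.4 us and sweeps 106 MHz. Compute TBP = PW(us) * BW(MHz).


TBP = 40.4 * 106 = 4282.4

4282.4


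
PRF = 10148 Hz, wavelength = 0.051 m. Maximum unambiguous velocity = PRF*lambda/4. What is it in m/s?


V_ua = 10148 * 0.051 / 4 = 129.4 m/s

129.4 m/s


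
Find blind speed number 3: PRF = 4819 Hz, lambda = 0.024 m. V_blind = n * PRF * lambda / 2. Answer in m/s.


V_blind = 3 * 4819 * 0.024 / 2 = 173.5 m/s

173.5 m/s


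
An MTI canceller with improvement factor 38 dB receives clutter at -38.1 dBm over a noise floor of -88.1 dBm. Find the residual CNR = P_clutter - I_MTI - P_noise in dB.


CNR = -38.1 - 38 - (-88.1) = 12.0 dB

12.0 dB


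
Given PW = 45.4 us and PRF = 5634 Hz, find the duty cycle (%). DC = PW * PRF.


DC = 45.4e-6 * 5634 * 100 = 25.58%

25.58%


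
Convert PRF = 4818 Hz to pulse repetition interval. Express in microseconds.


PRI = 1/4818 = 0.000207555 s = 207.6 us

207.6 us


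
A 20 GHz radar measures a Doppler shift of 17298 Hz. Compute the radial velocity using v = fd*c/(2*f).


v = 17298 * 3e8 / (2 * 20000000000.0) = 129.7 m/s

129.7 m/s


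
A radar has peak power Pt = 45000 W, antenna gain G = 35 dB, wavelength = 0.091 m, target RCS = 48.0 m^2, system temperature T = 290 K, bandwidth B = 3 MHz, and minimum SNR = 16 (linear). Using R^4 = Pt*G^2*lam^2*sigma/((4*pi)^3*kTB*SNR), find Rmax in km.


G_lin = 10^(35/10) = 3162.27766
R^4 = 45000 * 3162.27766^2 * 0.091^2 * 48.0 / ((4*pi)^3 * 1.38e-23 * 290 * 3000000.0 * 16)
R^4 = 4.69233e20 m^4
R_max = (4.69233e20)^(1/4) = 147179.4 m = 147.2 km

147.2 km


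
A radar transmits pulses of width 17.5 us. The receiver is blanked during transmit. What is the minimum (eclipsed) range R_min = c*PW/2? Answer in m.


R_min = 3e8 * 17.5e-6 / 2 = 2625.0 m

2625.0 m


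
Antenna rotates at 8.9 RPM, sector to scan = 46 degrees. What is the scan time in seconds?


t = 46 / (8.9 * 360) * 60 = 0.86 s

0.86 s


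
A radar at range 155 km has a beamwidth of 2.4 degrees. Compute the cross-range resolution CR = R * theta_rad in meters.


BW_rad = 0.041887902
CR = 155000 * 0.041887902 = 6492.6 m

6492.6 m


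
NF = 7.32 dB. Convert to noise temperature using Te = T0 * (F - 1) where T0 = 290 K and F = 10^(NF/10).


NF_lin = 10^(7.32/10) = 5.395106
Te = 290 * (5.395106 - 1) = 1274.6 K

1274.6 K


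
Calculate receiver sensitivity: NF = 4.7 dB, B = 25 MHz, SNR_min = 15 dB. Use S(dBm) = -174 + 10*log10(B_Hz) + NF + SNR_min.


10*log10(25000000.0) = 73.98
S = -174 + 73.98 + 4.7 + 15 = -80.3 dBm

-80.3 dBm


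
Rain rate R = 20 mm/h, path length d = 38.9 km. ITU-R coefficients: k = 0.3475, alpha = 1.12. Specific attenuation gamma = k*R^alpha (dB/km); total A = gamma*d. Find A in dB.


gamma = 0.3475 * 20^1.12 = 9.956539 dB/km
A = 9.956539 * 38.9 = 387.31 dB

387.31 dB


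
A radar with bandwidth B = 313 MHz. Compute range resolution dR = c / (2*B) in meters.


dR = 3e8 / (2 * 313000000.0) = 0.48 m

0.48 m


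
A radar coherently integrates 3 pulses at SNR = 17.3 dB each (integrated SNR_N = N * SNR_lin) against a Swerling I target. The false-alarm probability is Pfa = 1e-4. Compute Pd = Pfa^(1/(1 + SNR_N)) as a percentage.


SNR_lin = 10^(17.3/10) = 53.70318
SNR_N = 3 * 53.70318 = 161.10954
1/(1 + SNR_N) = 1/162.10954 = 0.0061687
Pd = (1e-4)^0.0061687 = 0.94477
Pd = 94.5%

94.5%


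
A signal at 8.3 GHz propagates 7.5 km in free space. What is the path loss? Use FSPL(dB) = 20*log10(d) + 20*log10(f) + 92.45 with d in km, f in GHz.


20*log10(7.5) = 17.5
20*log10(8.3) = 18.38
FSPL = 128.3 dB

128.3 dB


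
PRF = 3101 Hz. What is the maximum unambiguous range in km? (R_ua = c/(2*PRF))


R_ua = 3e8 / (2 * 3101) = 48371.5 m = 48.4 km

48.4 km


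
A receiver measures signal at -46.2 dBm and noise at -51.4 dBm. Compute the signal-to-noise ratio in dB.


SNR = -46.2 - (-51.4) = 5.2 dB

5.2 dB


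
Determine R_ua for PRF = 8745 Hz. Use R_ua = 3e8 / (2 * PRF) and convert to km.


R_ua = 3e8 / (2 * 8745) = 17152.7 m = 17.2 km

17.2 km


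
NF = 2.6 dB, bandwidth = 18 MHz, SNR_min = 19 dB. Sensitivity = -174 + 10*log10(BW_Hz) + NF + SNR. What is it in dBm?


10*log10(18000000.0) = 72.55
S = -174 + 72.55 + 2.6 + 19 = -79.8 dBm

-79.8 dBm


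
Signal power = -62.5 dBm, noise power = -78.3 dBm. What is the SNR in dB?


SNR = -62.5 - (-78.3) = 15.8 dB

15.8 dB


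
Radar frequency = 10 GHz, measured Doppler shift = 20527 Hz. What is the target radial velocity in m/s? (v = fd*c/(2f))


v = 20527 * 3e8 / (2 * 10000000000.0) = 307.9 m/s

307.9 m/s


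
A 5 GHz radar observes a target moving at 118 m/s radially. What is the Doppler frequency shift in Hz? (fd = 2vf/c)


fd = 2 * 118 * 5000000000.0 / 3e8 = 3933.3 Hz

3933.3 Hz


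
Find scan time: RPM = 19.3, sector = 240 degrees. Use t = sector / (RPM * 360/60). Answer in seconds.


t = 240 / (19.3 * 360) * 60 = 2.07 s

2.07 s


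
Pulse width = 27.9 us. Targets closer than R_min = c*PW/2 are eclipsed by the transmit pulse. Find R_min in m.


R_min = 3e8 * 27.9e-6 / 2 = 4185.0 m

4185.0 m


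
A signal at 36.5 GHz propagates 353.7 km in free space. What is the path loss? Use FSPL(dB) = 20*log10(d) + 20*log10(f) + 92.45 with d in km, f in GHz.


20*log10(353.7) = 50.97
20*log10(36.5) = 31.25
FSPL = 174.7 dB

174.7 dB


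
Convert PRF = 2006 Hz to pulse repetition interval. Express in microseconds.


PRI = 1/2006 = 0.0004985045 s = 498.5 us

498.5 us


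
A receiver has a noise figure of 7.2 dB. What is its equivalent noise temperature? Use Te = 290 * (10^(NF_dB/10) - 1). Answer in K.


NF_lin = 10^(7.2/10) = 5.248075
Te = 290 * (5.248075 - 1) = 1231.9 K

1231.9 K


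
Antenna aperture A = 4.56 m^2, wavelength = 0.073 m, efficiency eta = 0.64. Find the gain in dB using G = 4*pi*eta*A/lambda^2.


G_linear = 4*pi*0.64*4.56/0.073^2 = 6881.91
G_dB = 10*log10(6881.91) = 38.4 dB

38.4 dB


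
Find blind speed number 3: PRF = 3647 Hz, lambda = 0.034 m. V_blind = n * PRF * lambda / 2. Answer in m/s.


V_blind = 3 * 3647 * 0.034 / 2 = 186.0 m/s

186.0 m/s


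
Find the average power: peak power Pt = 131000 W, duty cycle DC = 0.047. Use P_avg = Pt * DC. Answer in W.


P_avg = 131000 * 0.047 = 6157.0 W

6157.0 W


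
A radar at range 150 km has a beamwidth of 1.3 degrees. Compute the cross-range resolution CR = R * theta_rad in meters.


BW_rad = 0.02268928
CR = 150000 * 0.02268928 = 3403.4 m

3403.4 m


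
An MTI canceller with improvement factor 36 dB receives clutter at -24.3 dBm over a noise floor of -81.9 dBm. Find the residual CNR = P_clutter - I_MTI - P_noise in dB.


CNR = -24.3 - 36 - (-81.9) = 21.6 dB

21.6 dB


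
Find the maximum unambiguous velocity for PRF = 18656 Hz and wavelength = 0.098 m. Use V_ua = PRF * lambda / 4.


V_ua = 18656 * 0.098 / 4 = 457.1 m/s

457.1 m/s


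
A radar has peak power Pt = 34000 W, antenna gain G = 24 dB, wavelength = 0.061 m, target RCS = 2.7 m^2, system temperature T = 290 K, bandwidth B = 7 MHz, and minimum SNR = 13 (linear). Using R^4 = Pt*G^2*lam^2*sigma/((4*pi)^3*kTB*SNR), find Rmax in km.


G_lin = 10^(24/10) = 251.188643
R^4 = 34000 * 251.188643^2 * 0.061^2 * 2.7 / ((4*pi)^3 * 1.38e-23 * 290 * 7000000.0 * 13)
R^4 = 2.98232e16 m^4
R_max = (2.98232e16)^(1/4) = 13141.3 m = 13.1 km

13.1 km


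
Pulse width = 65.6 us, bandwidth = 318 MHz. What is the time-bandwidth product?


TBP = 65.6 * 318 = 20860.8

20860.8


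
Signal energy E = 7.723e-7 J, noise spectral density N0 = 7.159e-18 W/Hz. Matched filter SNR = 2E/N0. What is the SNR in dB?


SNR_lin = 2 * 7.723e-7 / 7.159e-18 = 2.158e11
SNR_dB = 10*log10(2.158e11) = 113.3 dB

113.3 dB


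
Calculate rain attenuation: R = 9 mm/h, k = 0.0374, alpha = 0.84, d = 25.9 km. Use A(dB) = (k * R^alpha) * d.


gamma = 0.0374 * 9^0.84 = 0.236829 dB/km
A = 0.236829 * 25.9 = 6.13 dB

6.13 dB


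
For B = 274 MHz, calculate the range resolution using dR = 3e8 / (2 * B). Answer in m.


dR = 3e8 / (2 * 274000000.0) = 0.55 m

0.55 m


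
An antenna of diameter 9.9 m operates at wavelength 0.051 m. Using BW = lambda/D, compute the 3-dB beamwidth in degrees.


BW_rad = 0.051 / 9.9 = 0.005152
BW_deg = 0.3 degrees

0.3 degrees


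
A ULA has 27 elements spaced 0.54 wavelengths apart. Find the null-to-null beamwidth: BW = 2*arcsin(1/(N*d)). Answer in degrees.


1/(N*d) = 1/(27*0.54) = 0.068587
BW = 2*arcsin(0.068587) = 7.9 degrees

7.9 degrees


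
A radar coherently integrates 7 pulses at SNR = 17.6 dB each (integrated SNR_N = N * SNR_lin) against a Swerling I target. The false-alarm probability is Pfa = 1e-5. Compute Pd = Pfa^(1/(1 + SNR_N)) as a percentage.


SNR_lin = 10^(17.6/10) = 57.54399
SNR_N = 7 * 57.54399 = 402.80793
1/(1 + SNR_N) = 1/403.80793 = 0.0024764
Pd = (1e-5)^0.0024764 = 0.97189
Pd = 97.2%

97.2%


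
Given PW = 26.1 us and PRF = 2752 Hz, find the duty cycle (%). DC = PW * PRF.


DC = 26.1e-6 * 2752 * 100 = 7.18%

7.18%


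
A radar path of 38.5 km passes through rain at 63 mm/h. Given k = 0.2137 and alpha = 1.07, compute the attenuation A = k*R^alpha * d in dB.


gamma = 0.2137 * 63^1.07 = 17.992807 dB/km
A = 17.992807 * 38.5 = 692.72 dB

692.72 dB


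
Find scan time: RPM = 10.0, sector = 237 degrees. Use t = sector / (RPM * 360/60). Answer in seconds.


t = 237 / (10.0 * 360) * 60 = 3.95 s

3.95 s


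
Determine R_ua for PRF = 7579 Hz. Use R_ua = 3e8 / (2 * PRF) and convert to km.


R_ua = 3e8 / (2 * 7579) = 19791.5 m = 19.8 km

19.8 km


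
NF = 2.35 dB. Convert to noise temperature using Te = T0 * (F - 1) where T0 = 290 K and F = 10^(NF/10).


NF_lin = 10^(2.35/10) = 1.717908
Te = 290 * (1.717908 - 1) = 208.2 K

208.2 K


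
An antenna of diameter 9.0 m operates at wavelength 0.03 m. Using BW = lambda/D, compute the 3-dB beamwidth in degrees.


BW_rad = 0.03 / 9.0 = 0.003333
BW_deg = 0.19 degrees

0.19 degrees


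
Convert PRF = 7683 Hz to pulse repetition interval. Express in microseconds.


PRI = 1/7683 = 0.0001301575 s = 130.2 us

130.2 us


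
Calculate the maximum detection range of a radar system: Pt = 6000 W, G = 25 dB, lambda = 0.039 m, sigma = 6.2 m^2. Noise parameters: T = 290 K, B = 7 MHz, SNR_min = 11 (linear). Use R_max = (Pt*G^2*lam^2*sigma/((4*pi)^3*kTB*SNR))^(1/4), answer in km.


G_lin = 10^(25/10) = 316.227766
R^4 = 6000 * 316.227766^2 * 0.039^2 * 6.2 / ((4*pi)^3 * 1.38e-23 * 290 * 7000000.0 * 11)
R^4 = 9.25283e15 m^4
R_max = (9.25283e15)^(1/4) = 9807.7 m = 9.8 km

9.8 km


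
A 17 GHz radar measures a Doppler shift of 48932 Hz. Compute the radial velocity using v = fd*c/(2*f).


v = 48932 * 3e8 / (2 * 17000000000.0) = 431.8 m/s

431.8 m/s


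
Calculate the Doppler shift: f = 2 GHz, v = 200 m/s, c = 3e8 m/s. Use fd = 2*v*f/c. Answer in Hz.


fd = 2 * 200 * 2000000000.0 / 3e8 = 2666.7 Hz

2666.7 Hz


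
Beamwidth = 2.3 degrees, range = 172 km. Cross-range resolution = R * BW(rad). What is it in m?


BW_rad = 0.040142573
CR = 172000 * 0.040142573 = 6904.5 m

6904.5 m


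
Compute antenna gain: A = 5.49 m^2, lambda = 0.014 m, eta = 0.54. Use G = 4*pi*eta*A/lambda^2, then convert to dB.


G_linear = 4*pi*0.54*5.49/0.014^2 = 190072.77
G_dB = 10*log10(190072.77) = 52.8 dB

52.8 dB


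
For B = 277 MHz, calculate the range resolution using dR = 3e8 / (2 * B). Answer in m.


dR = 3e8 / (2 * 277000000.0) = 0.54 m

0.54 m


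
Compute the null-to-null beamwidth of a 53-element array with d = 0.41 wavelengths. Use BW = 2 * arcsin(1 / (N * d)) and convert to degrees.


1/(N*d) = 1/(53*0.41) = 0.046019
BW = 2*arcsin(0.046019) = 5.3 degrees

5.3 degrees


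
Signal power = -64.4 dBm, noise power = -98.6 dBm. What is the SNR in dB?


SNR = -64.4 - (-98.6) = 34.2 dB

34.2 dB


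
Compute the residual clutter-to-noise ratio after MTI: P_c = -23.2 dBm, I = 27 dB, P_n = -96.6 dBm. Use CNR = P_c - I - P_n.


CNR = -23.2 - 27 - (-96.6) = 46.4 dB

46.4 dB


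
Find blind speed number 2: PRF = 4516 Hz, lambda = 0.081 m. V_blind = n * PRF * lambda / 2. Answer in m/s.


V_blind = 2 * 4516 * 0.081 / 2 = 365.8 m/s

365.8 m/s


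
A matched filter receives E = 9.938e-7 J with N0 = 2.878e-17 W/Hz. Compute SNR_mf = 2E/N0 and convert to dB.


SNR_lin = 2 * 9.938e-7 / 2.878e-17 = 6.906e10
SNR_dB = 10*log10(6.906e10) = 108.4 dB

108.4 dB


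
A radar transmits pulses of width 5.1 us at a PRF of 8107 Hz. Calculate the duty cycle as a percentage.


DC = 5.1e-6 * 8107 * 100 = 4.13%

4.13%


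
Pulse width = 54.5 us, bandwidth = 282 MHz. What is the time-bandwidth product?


TBP = 54.5 * 282 = 15369.0

15369.0


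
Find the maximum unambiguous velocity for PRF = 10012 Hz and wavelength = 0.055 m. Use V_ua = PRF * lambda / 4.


V_ua = 10012 * 0.055 / 4 = 137.7 m/s

137.7 m/s


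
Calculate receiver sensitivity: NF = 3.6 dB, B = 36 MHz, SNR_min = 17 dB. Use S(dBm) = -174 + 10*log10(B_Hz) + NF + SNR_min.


10*log10(36000000.0) = 75.56
S = -174 + 75.56 + 3.6 + 17 = -77.8 dBm

-77.8 dBm


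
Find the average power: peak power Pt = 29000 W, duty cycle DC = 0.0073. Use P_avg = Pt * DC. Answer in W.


P_avg = 29000 * 0.0073 = 211.7 W

211.7 W


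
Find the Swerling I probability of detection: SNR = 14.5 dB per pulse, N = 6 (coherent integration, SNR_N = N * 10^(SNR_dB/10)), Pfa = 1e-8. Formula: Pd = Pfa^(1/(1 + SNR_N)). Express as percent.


SNR_lin = 10^(14.5/10) = 28.18383
SNR_N = 6 * 28.18383 = 169.10298
1/(1 + SNR_N) = 1/170.10298 = 0.0058788
Pd = (1e-8)^0.0058788 = 0.89737
Pd = 89.7%

89.7%


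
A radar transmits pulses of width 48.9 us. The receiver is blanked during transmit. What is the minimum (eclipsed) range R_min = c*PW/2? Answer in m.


R_min = 3e8 * 48.9e-6 / 2 = 7335.0 m

7335.0 m


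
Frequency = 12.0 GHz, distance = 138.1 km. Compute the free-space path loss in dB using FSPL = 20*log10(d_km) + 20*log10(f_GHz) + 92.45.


20*log10(138.1) = 42.8
20*log10(12.0) = 21.58
FSPL = 156.8 dB

156.8 dB


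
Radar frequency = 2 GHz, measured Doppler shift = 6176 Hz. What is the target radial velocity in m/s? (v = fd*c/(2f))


v = 6176 * 3e8 / (2 * 2000000000.0) = 463.2 m/s

463.2 m/s


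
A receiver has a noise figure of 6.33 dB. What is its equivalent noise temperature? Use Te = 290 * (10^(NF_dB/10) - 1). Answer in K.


NF_lin = 10^(6.33/10) = 4.295364
Te = 290 * (4.295364 - 1) = 955.7 K

955.7 K


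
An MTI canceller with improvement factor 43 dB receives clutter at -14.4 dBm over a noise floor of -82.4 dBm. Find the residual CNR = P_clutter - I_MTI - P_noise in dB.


CNR = -14.4 - 43 - (-82.4) = 25.0 dB

25.0 dB


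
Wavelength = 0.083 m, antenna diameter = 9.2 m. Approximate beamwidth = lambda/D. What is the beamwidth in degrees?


BW_rad = 0.083 / 9.2 = 0.009022
BW_deg = 0.52 degrees

0.52 degrees


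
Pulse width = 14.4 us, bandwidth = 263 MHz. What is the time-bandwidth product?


TBP = 14.4 * 263 = 3787.2

3787.2


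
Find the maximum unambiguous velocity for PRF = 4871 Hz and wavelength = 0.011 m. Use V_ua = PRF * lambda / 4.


V_ua = 4871 * 0.011 / 4 = 13.4 m/s

13.4 m/s


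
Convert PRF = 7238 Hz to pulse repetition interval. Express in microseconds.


PRI = 1/7238 = 0.0001381597 s = 138.2 us

138.2 us


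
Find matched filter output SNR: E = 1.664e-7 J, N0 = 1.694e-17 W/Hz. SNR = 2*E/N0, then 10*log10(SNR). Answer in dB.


SNR_lin = 2 * 1.664e-7 / 1.694e-17 = 1.965e10
SNR_dB = 10*log10(1.965e10) = 102.9 dB

102.9 dB


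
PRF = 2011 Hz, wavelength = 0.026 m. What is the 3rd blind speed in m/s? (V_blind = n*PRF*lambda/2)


V_blind = 3 * 2011 * 0.026 / 2 = 78.4 m/s

78.4 m/s


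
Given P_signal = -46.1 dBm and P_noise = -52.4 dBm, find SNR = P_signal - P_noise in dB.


SNR = -46.1 - (-52.4) = 6.3 dB

6.3 dB


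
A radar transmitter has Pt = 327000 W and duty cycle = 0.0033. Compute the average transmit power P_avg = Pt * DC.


P_avg = 327000 * 0.0033 = 1079.1 W

1079.1 W


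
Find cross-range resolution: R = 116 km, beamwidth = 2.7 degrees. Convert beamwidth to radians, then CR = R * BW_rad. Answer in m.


BW_rad = 0.04712389
CR = 116000 * 0.04712389 = 5466.4 m

5466.4 m


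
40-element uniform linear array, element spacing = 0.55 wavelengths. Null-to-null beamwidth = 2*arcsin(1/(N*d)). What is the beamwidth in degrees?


1/(N*d) = 1/(40*0.55) = 0.045455
BW = 2*arcsin(0.045455) = 5.2 degrees

5.2 degrees


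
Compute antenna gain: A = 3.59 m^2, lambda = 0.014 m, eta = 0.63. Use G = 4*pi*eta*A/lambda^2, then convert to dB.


G_linear = 4*pi*0.63*3.59/0.014^2 = 145006.94
G_dB = 10*log10(145006.94) = 51.6 dB

51.6 dB


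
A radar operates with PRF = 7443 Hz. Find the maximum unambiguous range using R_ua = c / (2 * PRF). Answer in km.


R_ua = 3e8 / (2 * 7443) = 20153.2 m = 20.2 km

20.2 km


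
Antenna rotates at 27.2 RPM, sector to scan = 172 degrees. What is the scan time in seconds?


t = 172 / (27.2 * 360) * 60 = 1.05 s

1.05 s


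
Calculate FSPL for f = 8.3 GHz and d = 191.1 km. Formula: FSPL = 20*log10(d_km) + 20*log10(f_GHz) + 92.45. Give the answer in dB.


20*log10(191.1) = 45.63
20*log10(8.3) = 18.38
FSPL = 156.5 dB

156.5 dB


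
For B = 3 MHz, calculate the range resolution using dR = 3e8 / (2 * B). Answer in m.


dR = 3e8 / (2 * 3000000.0) = 50.0 m

50.0 m


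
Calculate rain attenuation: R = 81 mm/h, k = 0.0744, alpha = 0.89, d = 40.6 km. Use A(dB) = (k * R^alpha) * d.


gamma = 0.0744 * 81^0.89 = 3.716418 dB/km
A = 3.716418 * 40.6 = 150.89 dB

150.89 dB


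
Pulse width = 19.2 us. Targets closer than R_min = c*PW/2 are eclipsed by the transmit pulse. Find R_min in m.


R_min = 3e8 * 19.2e-6 / 2 = 2880.0 m

2880.0 m


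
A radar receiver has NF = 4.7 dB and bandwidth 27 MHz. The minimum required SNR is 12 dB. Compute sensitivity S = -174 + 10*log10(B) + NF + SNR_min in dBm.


10*log10(27000000.0) = 74.31
S = -174 + 74.31 + 4.7 + 12 = -83.0 dBm

-83.0 dBm


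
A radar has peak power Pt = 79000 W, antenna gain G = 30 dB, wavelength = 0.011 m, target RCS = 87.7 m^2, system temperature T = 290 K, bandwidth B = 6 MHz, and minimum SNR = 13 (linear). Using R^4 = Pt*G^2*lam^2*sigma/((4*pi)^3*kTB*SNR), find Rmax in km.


G_lin = 10^(30/10) = 1000.0
R^4 = 79000 * 1000.0^2 * 0.011^2 * 87.7 / ((4*pi)^3 * 1.38e-23 * 290 * 6000000.0 * 13)
R^4 = 1.35335e18 m^4
R_max = (1.35335e18)^(1/4) = 34107.7 m = 34.1 km

34.1 km


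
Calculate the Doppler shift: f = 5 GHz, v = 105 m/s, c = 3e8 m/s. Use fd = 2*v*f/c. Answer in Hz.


fd = 2 * 105 * 5000000000.0 / 3e8 = 3500.0 Hz

3500.0 Hz


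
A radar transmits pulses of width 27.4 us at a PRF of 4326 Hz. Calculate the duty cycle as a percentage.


DC = 27.4e-6 * 4326 * 100 = 11.85%

11.85%


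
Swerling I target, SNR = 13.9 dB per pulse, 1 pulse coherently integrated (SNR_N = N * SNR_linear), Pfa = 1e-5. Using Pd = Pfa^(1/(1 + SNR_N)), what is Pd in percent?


SNR_lin = 10^(13.9/10) = 24.54709
SNR_N = 1 * 24.54709 = 24.54709
1/(1 + SNR_N) = 1/25.54709 = 0.0391434
Pd = (1e-5)^0.0391434 = 0.63721
Pd = 63.7%

63.7%


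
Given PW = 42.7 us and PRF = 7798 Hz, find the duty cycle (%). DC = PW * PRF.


DC = 42.7e-6 * 7798 * 100 = 33.3%

33.3%


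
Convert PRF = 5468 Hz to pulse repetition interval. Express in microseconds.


PRI = 1/5468 = 0.0001828822 s = 182.9 us

182.9 us


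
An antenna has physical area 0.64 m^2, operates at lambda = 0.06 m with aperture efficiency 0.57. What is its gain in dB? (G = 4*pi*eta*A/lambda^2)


G_linear = 4*pi*0.57*0.64/0.06^2 = 1273.39
G_dB = 10*log10(1273.39) = 31.0 dB

31.0 dB


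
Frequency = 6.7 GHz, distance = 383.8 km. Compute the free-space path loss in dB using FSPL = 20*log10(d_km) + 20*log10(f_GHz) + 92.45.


20*log10(383.8) = 51.68
20*log10(6.7) = 16.52
FSPL = 160.7 dB

160.7 dB


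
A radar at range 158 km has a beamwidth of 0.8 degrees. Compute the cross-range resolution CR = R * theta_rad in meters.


BW_rad = 0.013962634
CR = 158000 * 0.013962634 = 2206.1 m

2206.1 m


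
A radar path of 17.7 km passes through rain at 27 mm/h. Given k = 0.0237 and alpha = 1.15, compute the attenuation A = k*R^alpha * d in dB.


gamma = 0.0237 * 27^1.15 = 1.049099 dB/km
A = 1.049099 * 17.7 = 18.57 dB

18.57 dB


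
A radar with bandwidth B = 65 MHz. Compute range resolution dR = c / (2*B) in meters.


dR = 3e8 / (2 * 65000000.0) = 2.31 m

2.31 m


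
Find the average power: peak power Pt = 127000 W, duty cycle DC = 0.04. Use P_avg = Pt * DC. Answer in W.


P_avg = 127000 * 0.04 = 5080.0 W

5080.0 W


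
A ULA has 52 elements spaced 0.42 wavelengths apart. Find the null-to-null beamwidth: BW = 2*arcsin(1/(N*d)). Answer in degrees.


1/(N*d) = 1/(52*0.42) = 0.045788
BW = 2*arcsin(0.045788) = 5.2 degrees

5.2 degrees


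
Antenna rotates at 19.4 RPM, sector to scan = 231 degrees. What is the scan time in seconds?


t = 231 / (19.4 * 360) * 60 = 1.98 s

1.98 s


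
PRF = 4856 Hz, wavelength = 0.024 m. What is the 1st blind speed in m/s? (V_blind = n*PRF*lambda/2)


V_blind = 1 * 4856 * 0.024 / 2 = 58.3 m/s

58.3 m/s


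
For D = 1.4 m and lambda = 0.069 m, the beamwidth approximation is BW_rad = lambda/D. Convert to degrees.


BW_rad = 0.069 / 1.4 = 0.049286
BW_deg = 2.82 degrees

2.82 degrees


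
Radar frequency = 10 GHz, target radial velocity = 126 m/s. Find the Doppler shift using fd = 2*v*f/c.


fd = 2 * 126 * 10000000000.0 / 3e8 = 8400.0 Hz

8400.0 Hz


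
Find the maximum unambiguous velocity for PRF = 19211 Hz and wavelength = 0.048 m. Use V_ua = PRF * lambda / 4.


V_ua = 19211 * 0.048 / 4 = 230.5 m/s

230.5 m/s


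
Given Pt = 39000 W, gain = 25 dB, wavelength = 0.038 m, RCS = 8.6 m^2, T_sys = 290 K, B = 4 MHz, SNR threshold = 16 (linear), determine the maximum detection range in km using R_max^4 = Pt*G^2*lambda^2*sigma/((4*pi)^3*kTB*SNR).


G_lin = 10^(25/10) = 316.227766
R^4 = 39000 * 316.227766^2 * 0.038^2 * 8.6 / ((4*pi)^3 * 1.38e-23 * 290 * 4000000.0 * 16)
R^4 = 9.52892e16 m^4
R_max = (9.52892e16)^(1/4) = 17569.6 m = 17.6 km

17.6 km


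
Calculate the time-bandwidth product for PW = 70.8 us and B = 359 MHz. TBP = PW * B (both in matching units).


TBP = 70.8 * 359 = 25417.2

25417.2


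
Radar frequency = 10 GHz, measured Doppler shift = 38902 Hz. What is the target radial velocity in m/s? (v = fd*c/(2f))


v = 38902 * 3e8 / (2 * 10000000000.0) = 583.5 m/s

583.5 m/s


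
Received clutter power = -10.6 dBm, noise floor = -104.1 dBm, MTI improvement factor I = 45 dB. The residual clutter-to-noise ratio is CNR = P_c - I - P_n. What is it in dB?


CNR = -10.6 - 45 - (-104.1) = 48.5 dB

48.5 dB


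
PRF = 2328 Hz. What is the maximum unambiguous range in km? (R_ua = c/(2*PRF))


R_ua = 3e8 / (2 * 2328) = 64433.0 m = 64.4 km

64.4 km


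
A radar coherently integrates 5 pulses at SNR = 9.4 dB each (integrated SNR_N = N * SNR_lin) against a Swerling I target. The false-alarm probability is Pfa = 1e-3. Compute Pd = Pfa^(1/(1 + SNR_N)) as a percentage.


SNR_lin = 10^(9.4/10) = 8.70964
SNR_N = 5 * 8.70964 = 43.5482
1/(1 + SNR_N) = 1/44.5482 = 0.0224476
Pd = (1e-3)^0.0224476 = 0.85636
Pd = 85.6%

85.6%


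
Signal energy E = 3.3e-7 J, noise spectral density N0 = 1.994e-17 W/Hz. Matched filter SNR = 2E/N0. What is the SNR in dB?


SNR_lin = 2 * 3.3e-7 / 1.994e-17 = 3.31e10
SNR_dB = 10*log10(3.31e10) = 105.2 dB

105.2 dB


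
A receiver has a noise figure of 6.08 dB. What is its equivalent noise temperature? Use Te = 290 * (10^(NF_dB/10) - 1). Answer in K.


NF_lin = 10^(6.08/10) = 4.055085
Te = 290 * (4.055085 - 1) = 886.0 K

886.0 K


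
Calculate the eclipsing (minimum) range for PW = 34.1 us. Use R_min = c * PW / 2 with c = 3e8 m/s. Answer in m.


R_min = 3e8 * 34.1e-6 / 2 = 5115.0 m

5115.0 m


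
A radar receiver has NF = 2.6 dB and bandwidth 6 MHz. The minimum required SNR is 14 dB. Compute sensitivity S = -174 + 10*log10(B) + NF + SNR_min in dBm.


10*log10(6000000.0) = 67.78
S = -174 + 67.78 + 2.6 + 14 = -89.6 dBm

-89.6 dBm


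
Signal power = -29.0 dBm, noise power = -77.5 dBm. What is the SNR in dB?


SNR = -29.0 - (-77.5) = 48.5 dB

48.5 dB


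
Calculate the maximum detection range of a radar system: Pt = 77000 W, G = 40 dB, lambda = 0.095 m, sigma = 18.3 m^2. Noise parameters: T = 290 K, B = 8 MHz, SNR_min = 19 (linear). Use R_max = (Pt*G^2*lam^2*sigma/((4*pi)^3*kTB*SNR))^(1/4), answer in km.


G_lin = 10^(40/10) = 10000.0
R^4 = 77000 * 10000.0^2 * 0.095^2 * 18.3 / ((4*pi)^3 * 1.38e-23 * 290 * 8000000.0 * 19)
R^4 = 1.05351e21 m^4
R_max = (1.05351e21)^(1/4) = 180160.5 m = 180.2 km

180.2 km


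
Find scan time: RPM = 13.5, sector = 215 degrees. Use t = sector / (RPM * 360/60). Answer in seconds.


t = 215 / (13.5 * 360) * 60 = 2.65 s

2.65 s


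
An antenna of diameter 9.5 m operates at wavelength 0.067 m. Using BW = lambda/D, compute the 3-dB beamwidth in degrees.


BW_rad = 0.067 / 9.5 = 0.007053
BW_deg = 0.4 degrees

0.4 degrees


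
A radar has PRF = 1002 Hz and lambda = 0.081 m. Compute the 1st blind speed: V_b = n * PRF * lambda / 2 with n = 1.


V_blind = 1 * 1002 * 0.081 / 2 = 40.6 m/s

40.6 m/s


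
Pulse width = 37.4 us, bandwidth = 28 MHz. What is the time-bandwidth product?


TBP = 37.4 * 28 = 1047.2

1047.2


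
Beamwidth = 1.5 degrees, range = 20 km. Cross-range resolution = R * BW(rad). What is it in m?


BW_rad = 0.026179939
CR = 20000 * 0.026179939 = 523.6 m

523.6 m


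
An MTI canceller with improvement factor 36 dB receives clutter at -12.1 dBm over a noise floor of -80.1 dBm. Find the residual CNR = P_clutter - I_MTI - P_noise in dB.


CNR = -12.1 - 36 - (-80.1) = 32.0 dB

32.0 dB


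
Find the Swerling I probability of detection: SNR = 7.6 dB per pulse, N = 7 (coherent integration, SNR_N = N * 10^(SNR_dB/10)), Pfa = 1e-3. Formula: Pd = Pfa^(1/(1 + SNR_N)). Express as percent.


SNR_lin = 10^(7.6/10) = 5.7544
SNR_N = 7 * 5.7544 = 40.2808
1/(1 + SNR_N) = 1/41.2808 = 0.0242243
Pd = (1e-3)^0.0242243 = 0.84592
Pd = 84.6%

84.6%


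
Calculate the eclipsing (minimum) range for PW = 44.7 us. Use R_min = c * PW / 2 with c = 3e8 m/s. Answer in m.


R_min = 3e8 * 44.7e-6 / 2 = 6705.0 m

6705.0 m


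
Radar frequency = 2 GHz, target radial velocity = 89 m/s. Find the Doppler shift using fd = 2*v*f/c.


fd = 2 * 89 * 2000000000.0 / 3e8 = 1186.7 Hz

1186.7 Hz


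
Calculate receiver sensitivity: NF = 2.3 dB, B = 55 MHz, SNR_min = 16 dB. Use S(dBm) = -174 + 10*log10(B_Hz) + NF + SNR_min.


10*log10(55000000.0) = 77.4
S = -174 + 77.4 + 2.3 + 16 = -78.3 dBm

-78.3 dBm


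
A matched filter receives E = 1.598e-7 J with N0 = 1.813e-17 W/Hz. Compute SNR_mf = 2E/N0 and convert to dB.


SNR_lin = 2 * 1.598e-7 / 1.813e-17 = 1.763e10
SNR_dB = 10*log10(1.763e10) = 102.5 dB

102.5 dB


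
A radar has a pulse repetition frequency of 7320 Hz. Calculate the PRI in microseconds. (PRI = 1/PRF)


PRI = 1/7320 = 0.000136612 s = 136.6 us

136.6 us


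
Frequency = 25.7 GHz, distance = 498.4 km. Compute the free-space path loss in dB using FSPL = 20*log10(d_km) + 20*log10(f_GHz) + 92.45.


20*log10(498.4) = 53.95
20*log10(25.7) = 28.2
FSPL = 174.6 dB

174.6 dB


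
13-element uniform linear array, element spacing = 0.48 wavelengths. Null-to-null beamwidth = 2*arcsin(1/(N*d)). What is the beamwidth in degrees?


1/(N*d) = 1/(13*0.48) = 0.160256
BW = 2*arcsin(0.160256) = 18.4 degrees

18.4 degrees


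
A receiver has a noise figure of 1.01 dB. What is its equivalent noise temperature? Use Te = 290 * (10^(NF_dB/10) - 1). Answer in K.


NF_lin = 10^(1.01/10) = 1.261828
Te = 290 * (1.261828 - 1) = 75.9 K

75.9 K


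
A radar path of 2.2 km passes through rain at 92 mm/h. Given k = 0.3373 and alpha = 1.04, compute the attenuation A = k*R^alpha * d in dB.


gamma = 0.3373 * 92^1.04 = 37.183964 dB/km
A = 37.183964 * 2.2 = 81.8 dB

81.8 dB


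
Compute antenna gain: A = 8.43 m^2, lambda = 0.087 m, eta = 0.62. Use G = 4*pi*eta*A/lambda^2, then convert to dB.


G_linear = 4*pi*0.62*8.43/0.087^2 = 8677.42
G_dB = 10*log10(8677.42) = 39.4 dB

39.4 dB


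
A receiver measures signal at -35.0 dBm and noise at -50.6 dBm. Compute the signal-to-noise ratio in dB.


SNR = -35.0 - (-50.6) = 15.6 dB

15.6 dB


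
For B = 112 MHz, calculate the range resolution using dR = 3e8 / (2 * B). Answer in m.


dR = 3e8 / (2 * 112000000.0) = 1.34 m

1.34 m


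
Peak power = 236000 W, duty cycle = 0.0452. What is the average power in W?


P_avg = 236000 * 0.0452 = 10667.2 W

10667.2 W


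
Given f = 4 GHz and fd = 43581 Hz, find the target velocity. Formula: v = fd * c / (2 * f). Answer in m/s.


v = 43581 * 3e8 / (2 * 4000000000.0) = 1634.3 m/s

1634.3 m/s


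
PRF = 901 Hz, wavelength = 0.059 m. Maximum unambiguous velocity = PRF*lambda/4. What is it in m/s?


V_ua = 901 * 0.059 / 4 = 13.3 m/s

13.3 m/s


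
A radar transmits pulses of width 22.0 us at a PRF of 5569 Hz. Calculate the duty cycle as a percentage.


DC = 22.0e-6 * 5569 * 100 = 12.25%

12.25%


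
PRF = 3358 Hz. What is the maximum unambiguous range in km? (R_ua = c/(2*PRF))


R_ua = 3e8 / (2 * 3358) = 44669.4 m = 44.7 km

44.7 km


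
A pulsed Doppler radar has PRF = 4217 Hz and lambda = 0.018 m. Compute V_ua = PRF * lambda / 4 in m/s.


V_ua = 4217 * 0.018 / 4 = 19.0 m/s

19.0 m/s


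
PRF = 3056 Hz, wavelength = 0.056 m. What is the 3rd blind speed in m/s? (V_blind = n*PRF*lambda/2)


V_blind = 3 * 3056 * 0.056 / 2 = 256.7 m/s

256.7 m/s


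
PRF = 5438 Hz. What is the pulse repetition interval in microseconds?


PRI = 1/5438 = 0.0001838911 s = 183.9 us

183.9 us


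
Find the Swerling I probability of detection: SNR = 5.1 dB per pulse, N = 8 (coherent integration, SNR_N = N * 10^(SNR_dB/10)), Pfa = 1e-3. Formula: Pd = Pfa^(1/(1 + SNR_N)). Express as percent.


SNR_lin = 10^(5.1/10) = 3.23594
SNR_N = 8 * 3.23594 = 25.88752
1/(1 + SNR_N) = 1/26.88752 = 0.037192
Pd = (1e-3)^0.037192 = 0.77344
Pd = 77.3%

77.3%


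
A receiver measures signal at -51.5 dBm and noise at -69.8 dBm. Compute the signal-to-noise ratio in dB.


SNR = -51.5 - (-69.8) = 18.3 dB

18.3 dB


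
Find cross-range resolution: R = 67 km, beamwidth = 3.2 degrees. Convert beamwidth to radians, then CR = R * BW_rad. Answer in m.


BW_rad = 0.055850536
CR = 67000 * 0.055850536 = 3742.0 m

3742.0 m


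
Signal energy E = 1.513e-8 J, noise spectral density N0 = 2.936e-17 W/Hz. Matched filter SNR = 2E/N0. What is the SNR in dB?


SNR_lin = 2 * 1.513e-8 / 2.936e-17 = 1.031e9
SNR_dB = 10*log10(1.031e9) = 90.1 dB

90.1 dB


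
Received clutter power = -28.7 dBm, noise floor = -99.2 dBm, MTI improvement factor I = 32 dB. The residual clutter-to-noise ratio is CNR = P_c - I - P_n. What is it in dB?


CNR = -28.7 - 32 - (-99.2) = 38.5 dB

38.5 dB


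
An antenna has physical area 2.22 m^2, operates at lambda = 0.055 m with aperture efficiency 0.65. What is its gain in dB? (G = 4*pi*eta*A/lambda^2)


G_linear = 4*pi*0.65*2.22/0.055^2 = 5994.47
G_dB = 10*log10(5994.47) = 37.8 dB

37.8 dB


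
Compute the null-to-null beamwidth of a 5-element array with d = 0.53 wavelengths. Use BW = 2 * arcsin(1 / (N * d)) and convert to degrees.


1/(N*d) = 1/(5*0.53) = 0.377358
BW = 2*arcsin(0.377358) = 44.3 degrees

44.3 degrees


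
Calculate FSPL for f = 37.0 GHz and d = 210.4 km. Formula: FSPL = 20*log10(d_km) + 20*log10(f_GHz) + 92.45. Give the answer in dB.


20*log10(210.4) = 46.46
20*log10(37.0) = 31.36
FSPL = 170.3 dB

170.3 dB


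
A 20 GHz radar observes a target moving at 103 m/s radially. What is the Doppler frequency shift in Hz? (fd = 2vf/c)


fd = 2 * 103 * 20000000000.0 / 3e8 = 13733.3 Hz

13733.3 Hz


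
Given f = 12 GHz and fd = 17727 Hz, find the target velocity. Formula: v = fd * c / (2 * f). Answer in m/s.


v = 17727 * 3e8 / (2 * 12000000000.0) = 221.6 m/s

221.6 m/s


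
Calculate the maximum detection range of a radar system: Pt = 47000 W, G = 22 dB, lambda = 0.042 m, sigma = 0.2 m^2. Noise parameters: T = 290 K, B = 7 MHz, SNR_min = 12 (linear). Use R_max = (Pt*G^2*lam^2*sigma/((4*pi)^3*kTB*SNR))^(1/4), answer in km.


G_lin = 10^(22/10) = 158.489319
R^4 = 47000 * 158.489319^2 * 0.042^2 * 0.2 / ((4*pi)^3 * 1.38e-23 * 290 * 7000000.0 * 12)
R^4 = 6.24368e14 m^4
R_max = (6.24368e14)^(1/4) = 4998.7 m = 5.0 km

5.0 km


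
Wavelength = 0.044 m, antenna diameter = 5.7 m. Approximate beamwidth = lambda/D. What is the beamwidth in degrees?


BW_rad = 0.044 / 5.7 = 0.007719
BW_deg = 0.44 degrees

0.44 degrees


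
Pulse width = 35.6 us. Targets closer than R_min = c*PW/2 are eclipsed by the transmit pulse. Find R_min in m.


R_min = 3e8 * 35.6e-6 / 2 = 5340.0 m

5340.0 m


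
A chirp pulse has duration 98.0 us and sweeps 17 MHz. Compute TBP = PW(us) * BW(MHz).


TBP = 98.0 * 17 = 1666.0

1666.0


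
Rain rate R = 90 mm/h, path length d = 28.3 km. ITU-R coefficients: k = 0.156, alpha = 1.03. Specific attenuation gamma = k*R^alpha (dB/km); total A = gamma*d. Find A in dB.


gamma = 0.156 * 90^1.03 = 16.069205 dB/km
A = 16.069205 * 28.3 = 454.76 dB

454.76 dB


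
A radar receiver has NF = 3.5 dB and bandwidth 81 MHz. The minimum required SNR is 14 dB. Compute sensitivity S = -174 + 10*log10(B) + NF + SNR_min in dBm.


10*log10(81000000.0) = 79.08
S = -174 + 79.08 + 3.5 + 14 = -77.4 dBm

-77.4 dBm


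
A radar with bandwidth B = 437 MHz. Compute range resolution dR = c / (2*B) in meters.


dR = 3e8 / (2 * 437000000.0) = 0.34 m

0.34 m


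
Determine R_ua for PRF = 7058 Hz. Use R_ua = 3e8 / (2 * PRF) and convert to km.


R_ua = 3e8 / (2 * 7058) = 21252.5 m = 21.3 km

21.3 km


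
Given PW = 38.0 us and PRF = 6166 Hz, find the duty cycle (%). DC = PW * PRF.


DC = 38.0e-6 * 6166 * 100 = 23.43%

23.43%


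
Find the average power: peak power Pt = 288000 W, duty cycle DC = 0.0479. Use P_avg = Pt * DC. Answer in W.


P_avg = 288000 * 0.0479 = 13795.2 W

13795.2 W


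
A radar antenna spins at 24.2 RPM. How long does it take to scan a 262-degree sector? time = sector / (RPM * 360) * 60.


t = 262 / (24.2 * 360) * 60 = 1.8 s

1.8 s


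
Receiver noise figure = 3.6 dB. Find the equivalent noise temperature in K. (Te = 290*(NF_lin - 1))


NF_lin = 10^(3.6/10) = 2.290868
Te = 290 * (2.290868 - 1) = 374.4 K

374.4 K


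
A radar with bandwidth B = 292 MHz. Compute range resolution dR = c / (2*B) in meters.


dR = 3e8 / (2 * 292000000.0) = 0.51 m

0.51 m


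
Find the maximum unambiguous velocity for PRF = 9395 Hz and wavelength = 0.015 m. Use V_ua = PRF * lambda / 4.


V_ua = 9395 * 0.015 / 4 = 35.2 m/s

35.2 m/s


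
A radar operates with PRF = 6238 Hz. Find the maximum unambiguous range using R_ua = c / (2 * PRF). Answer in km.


R_ua = 3e8 / (2 * 6238) = 24046.2 m = 24.0 km

24.0 km


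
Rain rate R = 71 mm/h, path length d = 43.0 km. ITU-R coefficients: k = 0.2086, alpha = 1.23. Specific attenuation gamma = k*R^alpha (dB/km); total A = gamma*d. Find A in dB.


gamma = 0.2086 * 71^1.23 = 39.47863 dB/km
A = 39.47863 * 43.0 = 1697.58 dB

1697.58 dB


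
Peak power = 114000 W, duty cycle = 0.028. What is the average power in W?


P_avg = 114000 * 0.028 = 3192.0 W

3192.0 W


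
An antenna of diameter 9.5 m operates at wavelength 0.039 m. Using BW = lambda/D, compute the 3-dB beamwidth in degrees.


BW_rad = 0.039 / 9.5 = 0.004105
BW_deg = 0.24 degrees

0.24 degrees


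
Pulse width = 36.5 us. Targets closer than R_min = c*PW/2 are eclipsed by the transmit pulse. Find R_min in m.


R_min = 3e8 * 36.5e-6 / 2 = 5475.0 m

5475.0 m


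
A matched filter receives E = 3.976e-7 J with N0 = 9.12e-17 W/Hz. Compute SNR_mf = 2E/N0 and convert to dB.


SNR_lin = 2 * 3.976e-7 / 9.12e-17 = 8.719e9
SNR_dB = 10*log10(8.719e9) = 99.4 dB

99.4 dB


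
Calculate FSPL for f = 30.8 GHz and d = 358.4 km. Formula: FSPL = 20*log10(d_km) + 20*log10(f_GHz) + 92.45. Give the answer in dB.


20*log10(358.4) = 51.09
20*log10(30.8) = 29.77
FSPL = 173.3 dB

173.3 dB


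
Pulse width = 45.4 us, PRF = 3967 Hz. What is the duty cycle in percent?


DC = 45.4e-6 * 3967 * 100 = 18.01%

18.01%


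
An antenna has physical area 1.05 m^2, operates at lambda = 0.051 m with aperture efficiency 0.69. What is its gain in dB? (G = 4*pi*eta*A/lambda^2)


G_linear = 4*pi*0.69*1.05/0.051^2 = 3500.32
G_dB = 10*log10(3500.32) = 35.4 dB

35.4 dB


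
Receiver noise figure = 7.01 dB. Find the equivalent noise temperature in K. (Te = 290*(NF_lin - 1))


NF_lin = 10^(7.01/10) = 5.023426
Te = 290 * (5.023426 - 1) = 1166.8 K

1166.8 K


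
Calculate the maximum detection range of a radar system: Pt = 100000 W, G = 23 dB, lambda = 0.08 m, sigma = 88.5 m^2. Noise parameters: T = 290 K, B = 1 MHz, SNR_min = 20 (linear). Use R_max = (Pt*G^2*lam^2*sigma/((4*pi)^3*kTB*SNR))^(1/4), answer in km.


G_lin = 10^(23/10) = 199.526231
R^4 = 100000 * 199.526231^2 * 0.08^2 * 88.5 / ((4*pi)^3 * 1.38e-23 * 290 * 1000000.0 * 20)
R^4 = 1.41967e19 m^4
R_max = (1.41967e19)^(1/4) = 61382.8 m = 61.4 km

61.4 km


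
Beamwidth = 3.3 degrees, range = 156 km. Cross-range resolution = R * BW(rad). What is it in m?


BW_rad = 0.057595865
CR = 156000 * 0.057595865 = 8985.0 m

8985.0 m


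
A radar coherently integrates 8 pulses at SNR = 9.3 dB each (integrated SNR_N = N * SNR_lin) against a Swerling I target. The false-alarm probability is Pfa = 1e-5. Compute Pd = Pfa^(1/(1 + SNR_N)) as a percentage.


SNR_lin = 10^(9.3/10) = 8.51138
SNR_N = 8 * 8.51138 = 68.09104
1/(1 + SNR_N) = 1/69.09104 = 0.0144737
Pd = (1e-5)^0.0144737 = 0.84651
Pd = 84.7%

84.7%
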